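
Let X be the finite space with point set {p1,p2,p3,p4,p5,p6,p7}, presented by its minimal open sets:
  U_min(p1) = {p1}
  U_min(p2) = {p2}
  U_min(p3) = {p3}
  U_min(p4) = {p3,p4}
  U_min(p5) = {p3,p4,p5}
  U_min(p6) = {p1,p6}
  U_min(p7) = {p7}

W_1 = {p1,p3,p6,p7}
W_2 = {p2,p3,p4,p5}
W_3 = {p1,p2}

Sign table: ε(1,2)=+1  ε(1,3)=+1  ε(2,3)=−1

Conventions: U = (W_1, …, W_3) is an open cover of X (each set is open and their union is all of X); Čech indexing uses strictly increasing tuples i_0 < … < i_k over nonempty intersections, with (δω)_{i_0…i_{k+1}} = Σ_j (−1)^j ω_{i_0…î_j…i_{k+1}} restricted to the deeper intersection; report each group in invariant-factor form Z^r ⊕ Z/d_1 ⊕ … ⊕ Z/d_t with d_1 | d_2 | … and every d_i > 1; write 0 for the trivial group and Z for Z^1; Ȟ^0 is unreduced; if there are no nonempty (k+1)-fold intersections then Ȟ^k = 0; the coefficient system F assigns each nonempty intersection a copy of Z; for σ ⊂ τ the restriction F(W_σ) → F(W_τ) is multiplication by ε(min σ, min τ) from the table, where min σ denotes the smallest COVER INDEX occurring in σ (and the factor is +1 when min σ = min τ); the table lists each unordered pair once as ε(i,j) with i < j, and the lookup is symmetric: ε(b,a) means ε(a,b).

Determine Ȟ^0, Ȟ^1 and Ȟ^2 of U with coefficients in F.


Ȟ^0(U;F) ≅ 0,  Ȟ^1(U;F) ≅ Z/2,  Ȟ^2(U;F) ≅ 0

intersection data:
  W12={p3} W13={p1} W23={p2}
C dims 3,3; δ0: rk 3, SNF 1^2·2
Ȟ^0 = (3 − 3) − 0 = 0, so Ȟ^0 ≅ 0
Ȟ^1 = (3 − 0) − 3 = 0 plus torsion [2], so Ȟ^1 ≅ Z/2
Ȟ^2 = (0 − 0) − 0 = 0, so Ȟ^2 ≅ 0


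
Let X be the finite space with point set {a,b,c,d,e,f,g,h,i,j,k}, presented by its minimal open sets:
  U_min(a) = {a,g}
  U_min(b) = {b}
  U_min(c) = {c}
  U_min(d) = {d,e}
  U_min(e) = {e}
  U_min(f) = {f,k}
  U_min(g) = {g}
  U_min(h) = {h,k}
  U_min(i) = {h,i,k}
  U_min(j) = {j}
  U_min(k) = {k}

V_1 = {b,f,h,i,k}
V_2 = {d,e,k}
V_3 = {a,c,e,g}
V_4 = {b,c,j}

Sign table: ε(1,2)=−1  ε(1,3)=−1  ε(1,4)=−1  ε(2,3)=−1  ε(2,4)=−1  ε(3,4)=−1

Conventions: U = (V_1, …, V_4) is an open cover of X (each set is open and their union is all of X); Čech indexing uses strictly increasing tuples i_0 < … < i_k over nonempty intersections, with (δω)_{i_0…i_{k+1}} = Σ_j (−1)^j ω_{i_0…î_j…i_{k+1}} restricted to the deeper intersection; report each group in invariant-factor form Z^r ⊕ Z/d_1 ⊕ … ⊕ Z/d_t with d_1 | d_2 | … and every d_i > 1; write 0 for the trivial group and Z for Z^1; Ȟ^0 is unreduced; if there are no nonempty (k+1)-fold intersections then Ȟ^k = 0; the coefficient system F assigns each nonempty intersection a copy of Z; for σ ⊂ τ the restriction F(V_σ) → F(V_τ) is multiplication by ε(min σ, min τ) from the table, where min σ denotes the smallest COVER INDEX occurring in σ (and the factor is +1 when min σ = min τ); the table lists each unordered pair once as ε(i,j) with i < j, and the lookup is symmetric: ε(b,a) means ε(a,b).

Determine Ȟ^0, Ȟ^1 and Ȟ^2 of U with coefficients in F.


nerve simplices:
  V12={k} V14={b} V23={e} V34={c}
C dims 4,4; δ0: rk 3, SNF 1^3
degree 0: 4−3−0 = 1 → Ȟ^0 ≅ Z
degree 1: 4−0−3 = 1 → Ȟ^1 ≅ Z
degree 2: 0−0−0 = 0 → Ȟ^2 ≅ 0

Ȟ^0 ≅ Z, Ȟ^1 ≅ Z and Ȟ^2 ≅ 0


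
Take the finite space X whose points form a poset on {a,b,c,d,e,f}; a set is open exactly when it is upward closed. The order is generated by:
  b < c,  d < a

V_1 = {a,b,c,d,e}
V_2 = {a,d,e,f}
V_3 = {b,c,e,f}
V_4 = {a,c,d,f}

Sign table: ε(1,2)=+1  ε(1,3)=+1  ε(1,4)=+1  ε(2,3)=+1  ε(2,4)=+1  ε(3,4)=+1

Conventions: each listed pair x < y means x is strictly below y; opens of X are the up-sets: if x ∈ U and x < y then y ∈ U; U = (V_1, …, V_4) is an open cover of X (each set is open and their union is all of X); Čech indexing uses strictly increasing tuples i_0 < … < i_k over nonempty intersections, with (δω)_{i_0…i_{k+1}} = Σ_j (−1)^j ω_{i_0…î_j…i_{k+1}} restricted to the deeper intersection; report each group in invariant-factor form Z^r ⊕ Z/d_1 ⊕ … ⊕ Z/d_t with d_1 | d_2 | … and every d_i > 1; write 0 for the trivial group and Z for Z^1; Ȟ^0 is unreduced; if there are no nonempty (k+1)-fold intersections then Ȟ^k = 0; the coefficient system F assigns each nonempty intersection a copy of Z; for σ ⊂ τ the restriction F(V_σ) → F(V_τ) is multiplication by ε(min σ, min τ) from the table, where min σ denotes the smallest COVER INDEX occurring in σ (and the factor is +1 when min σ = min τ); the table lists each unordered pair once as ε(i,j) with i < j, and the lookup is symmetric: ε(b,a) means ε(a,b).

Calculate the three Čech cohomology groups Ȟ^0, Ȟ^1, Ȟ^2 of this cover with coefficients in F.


nonempty intersections:
  V12={a,d,e} V13={b,c,e} V14={a,c,d} V23={e,f} V24={a,d,f} V34={c,f}
  V123={e} V124={a,d} V134={c} V234={f}
C dims 4,6,4; δ0: rk 3, SNF 1^3; δ1: rk 3, SNF 1^3
Ȟ^0: (4−3)−0=1 ⇒ Z
Ȟ^1: (6−3)−3=0 ⇒ 0
Ȟ^2: (4−0)−3=1 ⇒ Z

Ȟ^0(U;F) ≅ Z, Ȟ^1(U;F) ≅ 0, Ȟ^2(U;F) ≅ Z


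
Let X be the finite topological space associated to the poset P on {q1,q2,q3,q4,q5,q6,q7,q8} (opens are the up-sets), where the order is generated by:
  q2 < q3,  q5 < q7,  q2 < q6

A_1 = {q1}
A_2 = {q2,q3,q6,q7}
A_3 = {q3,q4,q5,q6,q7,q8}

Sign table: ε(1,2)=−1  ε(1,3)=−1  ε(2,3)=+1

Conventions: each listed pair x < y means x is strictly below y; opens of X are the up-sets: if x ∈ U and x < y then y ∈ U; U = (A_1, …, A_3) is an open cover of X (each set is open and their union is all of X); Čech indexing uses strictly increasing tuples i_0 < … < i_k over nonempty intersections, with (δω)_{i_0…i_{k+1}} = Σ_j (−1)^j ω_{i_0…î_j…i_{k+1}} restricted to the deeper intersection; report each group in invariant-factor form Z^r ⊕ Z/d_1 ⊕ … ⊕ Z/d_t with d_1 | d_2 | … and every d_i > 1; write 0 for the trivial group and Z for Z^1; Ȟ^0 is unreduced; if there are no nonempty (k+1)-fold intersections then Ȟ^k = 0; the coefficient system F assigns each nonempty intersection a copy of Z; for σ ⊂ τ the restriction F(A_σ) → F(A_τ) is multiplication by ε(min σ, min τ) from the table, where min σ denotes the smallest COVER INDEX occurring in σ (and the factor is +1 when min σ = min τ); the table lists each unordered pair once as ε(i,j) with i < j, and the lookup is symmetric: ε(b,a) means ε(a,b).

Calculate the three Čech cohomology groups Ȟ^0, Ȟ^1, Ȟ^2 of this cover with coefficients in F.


nonempty overlaps:
  A23={q3,q6,q7}
C dims 3,1; δ0: rk 1, SNF 1^1
degree 0: 3−1−0 = 2 → Ȟ^0 ≅ Z^2
degree 1: 1−0−1 = 0 → Ȟ^1 ≅ 0
degree 2: 0−0−0 = 0 → Ȟ^2 ≅ 0

Ȟ^0(U;F) ≅ Z^2,  Ȟ^1(U;F) ≅ 0,  Ȟ^2(U;F) ≅ 0


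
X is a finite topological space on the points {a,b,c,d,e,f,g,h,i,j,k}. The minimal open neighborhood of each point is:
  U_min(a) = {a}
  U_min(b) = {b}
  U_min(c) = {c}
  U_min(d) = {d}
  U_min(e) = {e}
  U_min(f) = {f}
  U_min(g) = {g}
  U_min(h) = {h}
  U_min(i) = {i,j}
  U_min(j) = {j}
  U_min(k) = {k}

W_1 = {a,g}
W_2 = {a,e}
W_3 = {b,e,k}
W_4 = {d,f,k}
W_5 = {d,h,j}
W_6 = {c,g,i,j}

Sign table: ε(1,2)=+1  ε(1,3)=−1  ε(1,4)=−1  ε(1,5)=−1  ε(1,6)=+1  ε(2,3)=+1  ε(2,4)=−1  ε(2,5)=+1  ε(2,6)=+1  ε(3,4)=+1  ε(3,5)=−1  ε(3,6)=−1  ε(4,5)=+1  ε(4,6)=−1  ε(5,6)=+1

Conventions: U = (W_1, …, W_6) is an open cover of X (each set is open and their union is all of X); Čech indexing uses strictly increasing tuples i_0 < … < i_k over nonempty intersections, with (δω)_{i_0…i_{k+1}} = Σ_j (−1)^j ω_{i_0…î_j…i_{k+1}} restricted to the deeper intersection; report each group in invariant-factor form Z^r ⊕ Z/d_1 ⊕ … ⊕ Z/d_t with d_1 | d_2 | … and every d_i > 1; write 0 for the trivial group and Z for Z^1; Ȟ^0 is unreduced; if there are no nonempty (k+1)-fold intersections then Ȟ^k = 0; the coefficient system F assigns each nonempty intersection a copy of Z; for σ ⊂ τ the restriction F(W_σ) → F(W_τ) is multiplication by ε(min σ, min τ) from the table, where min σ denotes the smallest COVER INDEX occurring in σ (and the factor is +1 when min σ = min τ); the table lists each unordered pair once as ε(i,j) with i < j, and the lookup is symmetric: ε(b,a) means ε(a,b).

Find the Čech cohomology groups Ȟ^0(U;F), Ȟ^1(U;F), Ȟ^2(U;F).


cover nerve:
  W12={a} W16={g} W23={e} W34={k} W45={d} W56={j}
C dims 6,6; δ0: rk 5, SNF 1^5
Ȟ^0: (6−5)−0=1 ⇒ Z
Ȟ^1: (6−0)−5=1 ⇒ Z
Ȟ^2: (0−0)−0=0 ⇒ 0

Ȟ^0 = Z,  Ȟ^1 = Z,  Ȟ^2 = 0


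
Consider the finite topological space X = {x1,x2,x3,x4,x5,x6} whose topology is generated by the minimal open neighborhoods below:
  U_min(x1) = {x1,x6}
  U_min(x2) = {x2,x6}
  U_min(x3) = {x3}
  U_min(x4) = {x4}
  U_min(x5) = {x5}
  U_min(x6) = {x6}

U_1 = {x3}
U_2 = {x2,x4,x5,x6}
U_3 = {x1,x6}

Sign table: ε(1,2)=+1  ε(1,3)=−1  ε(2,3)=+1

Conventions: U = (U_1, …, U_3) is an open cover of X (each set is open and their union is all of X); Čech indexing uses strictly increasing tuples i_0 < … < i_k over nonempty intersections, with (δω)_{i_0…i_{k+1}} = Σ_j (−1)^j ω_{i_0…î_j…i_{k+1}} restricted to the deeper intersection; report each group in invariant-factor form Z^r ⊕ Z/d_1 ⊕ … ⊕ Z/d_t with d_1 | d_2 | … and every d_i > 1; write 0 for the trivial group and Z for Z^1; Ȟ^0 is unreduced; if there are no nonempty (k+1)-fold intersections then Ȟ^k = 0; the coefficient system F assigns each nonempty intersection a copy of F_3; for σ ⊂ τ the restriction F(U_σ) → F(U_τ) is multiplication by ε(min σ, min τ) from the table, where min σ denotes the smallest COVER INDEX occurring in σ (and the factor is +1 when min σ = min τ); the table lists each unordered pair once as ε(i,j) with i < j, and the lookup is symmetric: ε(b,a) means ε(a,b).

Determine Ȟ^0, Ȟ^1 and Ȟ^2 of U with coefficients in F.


Ȟ^0 = Z/3 ⊕ Z/3, Ȟ^1 = 0, Ȟ^2 = 0

intersection data:
  U23={x6}
C dims 3,1; δ0: rk_F3 1
Ȟ^0 = (3 − 1) − 0 = 2, so Ȟ^0 ≅ Z/3 ⊕ Z/3
Ȟ^1 = (1 − 0) − 1 = 0, so Ȟ^1 ≅ 0
Ȟ^2 = (0 − 0) − 0 = 0, so Ȟ^2 ≅ 0


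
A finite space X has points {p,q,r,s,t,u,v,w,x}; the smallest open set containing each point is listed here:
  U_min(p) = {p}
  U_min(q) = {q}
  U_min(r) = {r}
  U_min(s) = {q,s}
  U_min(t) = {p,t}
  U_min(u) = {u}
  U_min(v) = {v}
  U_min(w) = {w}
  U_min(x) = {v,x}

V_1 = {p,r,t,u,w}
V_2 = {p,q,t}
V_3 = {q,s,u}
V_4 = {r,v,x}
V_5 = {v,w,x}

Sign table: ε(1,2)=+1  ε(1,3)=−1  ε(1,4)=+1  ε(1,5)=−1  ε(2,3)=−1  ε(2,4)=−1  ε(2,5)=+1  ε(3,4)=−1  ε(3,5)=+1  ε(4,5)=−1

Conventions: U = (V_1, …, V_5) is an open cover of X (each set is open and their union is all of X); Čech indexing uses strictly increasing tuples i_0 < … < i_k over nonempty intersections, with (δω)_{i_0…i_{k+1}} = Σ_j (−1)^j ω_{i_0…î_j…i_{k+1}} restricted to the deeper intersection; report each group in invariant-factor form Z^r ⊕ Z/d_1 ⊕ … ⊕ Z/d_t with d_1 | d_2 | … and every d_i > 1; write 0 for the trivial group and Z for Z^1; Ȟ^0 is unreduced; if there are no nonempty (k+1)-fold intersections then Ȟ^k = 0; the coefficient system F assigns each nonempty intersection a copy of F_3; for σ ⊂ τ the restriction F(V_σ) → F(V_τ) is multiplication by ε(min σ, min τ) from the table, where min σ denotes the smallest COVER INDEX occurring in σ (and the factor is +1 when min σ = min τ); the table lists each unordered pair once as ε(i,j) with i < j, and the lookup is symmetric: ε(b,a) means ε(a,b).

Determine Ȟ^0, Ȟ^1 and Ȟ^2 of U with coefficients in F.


Ȟ^0 = Z/3,  Ȟ^1 = Z/3 ⊕ Z/3,  Ȟ^2 = 0

nerve simplices:
  V12={p,t} V13={u} V14={r} V15={w} V23={q} V45={v,x}
C dims 5,6; δ0: rk_F3 4
degree 0: 5−4−0 = 1 → Ȟ^0 ≅ Z/3
degree 1: 6−0−4 = 2 → Ȟ^1 ≅ Z/3 ⊕ Z/3
degree 2: 0−0−0 = 0 → Ȟ^2 ≅ 0


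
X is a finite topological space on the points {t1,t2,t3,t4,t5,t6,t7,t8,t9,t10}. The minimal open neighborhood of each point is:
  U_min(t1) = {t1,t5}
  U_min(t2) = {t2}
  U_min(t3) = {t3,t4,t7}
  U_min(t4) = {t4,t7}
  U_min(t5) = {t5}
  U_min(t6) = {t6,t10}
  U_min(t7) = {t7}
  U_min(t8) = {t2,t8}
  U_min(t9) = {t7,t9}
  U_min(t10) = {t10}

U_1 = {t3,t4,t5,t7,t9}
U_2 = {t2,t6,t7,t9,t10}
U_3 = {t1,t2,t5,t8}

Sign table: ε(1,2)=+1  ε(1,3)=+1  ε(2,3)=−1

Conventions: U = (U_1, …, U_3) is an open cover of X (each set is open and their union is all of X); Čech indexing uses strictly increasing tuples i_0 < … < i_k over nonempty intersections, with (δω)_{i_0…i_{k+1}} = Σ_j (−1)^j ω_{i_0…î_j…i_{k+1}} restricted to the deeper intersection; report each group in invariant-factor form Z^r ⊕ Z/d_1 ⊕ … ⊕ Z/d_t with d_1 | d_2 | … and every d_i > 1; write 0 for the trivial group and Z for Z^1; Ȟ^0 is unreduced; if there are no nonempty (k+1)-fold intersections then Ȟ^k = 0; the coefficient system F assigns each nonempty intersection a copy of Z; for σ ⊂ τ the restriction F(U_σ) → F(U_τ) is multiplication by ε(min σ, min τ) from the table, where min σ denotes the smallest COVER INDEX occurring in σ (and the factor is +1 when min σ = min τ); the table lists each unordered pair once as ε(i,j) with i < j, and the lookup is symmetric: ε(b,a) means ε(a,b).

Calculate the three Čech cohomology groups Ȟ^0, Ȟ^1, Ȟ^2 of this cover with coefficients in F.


cover nerve:
  U12={t7,t9} U13={t5} U23={t2}
C dims 3,3; δ0: rk 3, SNF 1^2·2
Ȟ^0: (3−3)−0=0 ⇒ 0
Ȟ^1: (3−0)−3=0 plus torsion [2] ⇒ Z/2
Ȟ^2: (0−0)−0=0 ⇒ 0

Ȟ^0 ≅ 0, Ȟ^1 ≅ Z/2 and Ȟ^2 ≅ 0


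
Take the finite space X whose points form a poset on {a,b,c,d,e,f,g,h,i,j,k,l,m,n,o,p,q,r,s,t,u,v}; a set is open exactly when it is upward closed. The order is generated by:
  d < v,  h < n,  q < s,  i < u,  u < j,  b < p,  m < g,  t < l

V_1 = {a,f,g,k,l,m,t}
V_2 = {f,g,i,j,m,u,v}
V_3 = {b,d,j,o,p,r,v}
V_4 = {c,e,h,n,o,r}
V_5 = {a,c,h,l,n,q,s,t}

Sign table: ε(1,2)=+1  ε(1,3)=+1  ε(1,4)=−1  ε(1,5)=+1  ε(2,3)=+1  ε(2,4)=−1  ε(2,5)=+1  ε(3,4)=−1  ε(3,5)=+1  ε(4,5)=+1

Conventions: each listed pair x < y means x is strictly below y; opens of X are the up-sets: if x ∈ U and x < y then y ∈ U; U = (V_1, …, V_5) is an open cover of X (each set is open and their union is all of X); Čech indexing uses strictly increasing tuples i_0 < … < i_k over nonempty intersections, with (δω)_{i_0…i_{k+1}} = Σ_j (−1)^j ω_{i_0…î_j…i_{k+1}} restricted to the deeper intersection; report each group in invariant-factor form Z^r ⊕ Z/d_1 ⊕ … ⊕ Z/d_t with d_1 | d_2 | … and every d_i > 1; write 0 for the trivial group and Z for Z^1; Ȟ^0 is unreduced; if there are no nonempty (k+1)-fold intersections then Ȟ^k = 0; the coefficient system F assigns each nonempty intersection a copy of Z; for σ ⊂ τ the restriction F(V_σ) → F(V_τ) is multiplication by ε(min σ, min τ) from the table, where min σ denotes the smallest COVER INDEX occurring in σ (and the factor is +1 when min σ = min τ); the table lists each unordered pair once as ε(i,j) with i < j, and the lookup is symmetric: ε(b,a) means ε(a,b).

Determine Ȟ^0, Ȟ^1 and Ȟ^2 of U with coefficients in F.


Ȟ^0 = 0, Ȟ^1 = Z/2 and Ȟ^2 = 0

nonempty intersections:
  V12={f,g,m} V15={a,l,t} V23={j,v} V34={o,r} V45={c,h,n}
C dims 5,5; δ0: rk 5, SNF 1^4·2
Ȟ^0: (5−5)−0=0 ⇒ 0
Ȟ^1: (5−0)−5=0 plus torsion [2] ⇒ Z/2
Ȟ^2: (0−0)−0=0 ⇒ 0


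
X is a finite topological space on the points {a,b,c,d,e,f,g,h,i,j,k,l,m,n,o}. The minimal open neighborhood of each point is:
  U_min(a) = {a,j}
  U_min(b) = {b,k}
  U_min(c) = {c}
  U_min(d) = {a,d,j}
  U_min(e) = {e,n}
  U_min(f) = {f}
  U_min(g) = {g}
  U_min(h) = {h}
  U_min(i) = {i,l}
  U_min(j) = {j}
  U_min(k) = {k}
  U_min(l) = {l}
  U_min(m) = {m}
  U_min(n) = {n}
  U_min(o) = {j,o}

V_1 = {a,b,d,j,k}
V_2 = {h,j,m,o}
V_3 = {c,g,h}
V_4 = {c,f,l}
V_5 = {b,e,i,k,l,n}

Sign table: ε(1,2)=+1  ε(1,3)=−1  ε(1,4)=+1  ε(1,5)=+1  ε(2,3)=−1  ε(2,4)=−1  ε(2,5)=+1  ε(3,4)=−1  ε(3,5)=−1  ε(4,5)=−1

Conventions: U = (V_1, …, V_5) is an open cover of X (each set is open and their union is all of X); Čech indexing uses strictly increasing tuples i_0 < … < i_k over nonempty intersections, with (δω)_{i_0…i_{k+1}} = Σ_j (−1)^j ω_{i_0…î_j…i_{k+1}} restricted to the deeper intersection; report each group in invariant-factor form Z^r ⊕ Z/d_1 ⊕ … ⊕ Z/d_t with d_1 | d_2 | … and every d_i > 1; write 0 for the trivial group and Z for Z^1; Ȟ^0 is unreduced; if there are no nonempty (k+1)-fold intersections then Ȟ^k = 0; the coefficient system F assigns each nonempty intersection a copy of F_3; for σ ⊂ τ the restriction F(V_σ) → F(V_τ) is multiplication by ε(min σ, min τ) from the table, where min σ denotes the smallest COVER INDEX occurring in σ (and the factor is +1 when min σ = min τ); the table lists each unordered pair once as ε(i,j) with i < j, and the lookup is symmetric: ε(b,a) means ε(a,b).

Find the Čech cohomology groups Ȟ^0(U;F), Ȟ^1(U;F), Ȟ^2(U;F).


Ȟ^0(U;F) ≅ 0,  Ȟ^1(U;F) ≅ 0,  Ȟ^2(U;F) ≅ 0

nerve simplices:
  V12={j} V15={b,k} V23={h} V34={c} V45={l}
C dims 5,5; δ0: rk_F3 5
degree 0: 5−5−0 = 0 → Ȟ^0 ≅ 0
degree 1: 5−0−5 = 0 → Ȟ^1 ≅ 0
degree 2: 0−0−0 = 0 → Ȟ^2 ≅ 0


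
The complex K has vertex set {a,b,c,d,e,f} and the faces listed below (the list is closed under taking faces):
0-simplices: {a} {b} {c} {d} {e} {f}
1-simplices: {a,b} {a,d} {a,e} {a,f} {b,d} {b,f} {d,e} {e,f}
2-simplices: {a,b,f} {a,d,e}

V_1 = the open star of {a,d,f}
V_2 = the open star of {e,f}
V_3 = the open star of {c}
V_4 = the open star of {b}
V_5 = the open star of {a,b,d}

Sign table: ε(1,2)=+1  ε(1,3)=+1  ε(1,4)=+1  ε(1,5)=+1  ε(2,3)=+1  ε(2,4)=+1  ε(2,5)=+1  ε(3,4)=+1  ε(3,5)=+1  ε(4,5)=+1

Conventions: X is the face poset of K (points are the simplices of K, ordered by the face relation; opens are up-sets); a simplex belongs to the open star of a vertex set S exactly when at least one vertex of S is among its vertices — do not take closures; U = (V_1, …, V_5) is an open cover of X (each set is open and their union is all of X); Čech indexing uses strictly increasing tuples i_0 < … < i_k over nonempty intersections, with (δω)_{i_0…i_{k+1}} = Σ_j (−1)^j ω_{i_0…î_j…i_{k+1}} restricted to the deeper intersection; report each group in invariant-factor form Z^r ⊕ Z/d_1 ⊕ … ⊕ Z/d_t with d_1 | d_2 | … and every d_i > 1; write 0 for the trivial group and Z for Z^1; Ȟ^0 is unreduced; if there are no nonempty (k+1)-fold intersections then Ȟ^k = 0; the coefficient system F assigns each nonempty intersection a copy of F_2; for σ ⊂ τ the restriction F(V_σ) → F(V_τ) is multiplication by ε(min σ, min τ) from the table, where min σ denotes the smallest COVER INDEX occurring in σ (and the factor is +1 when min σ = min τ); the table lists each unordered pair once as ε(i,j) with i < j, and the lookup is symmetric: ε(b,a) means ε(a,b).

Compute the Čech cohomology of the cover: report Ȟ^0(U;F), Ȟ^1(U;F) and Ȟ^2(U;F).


nonempty overlaps:
  V1={{a},{d},{f},{a,b},{a,d},{a,e},{a,f},{b,d},{b,f},{d,e},{e,f},{a,b,f},{a,d,e}} V2={{e},{f},{a,e},{a,f},{b,f},{d,e},{e,f},{a,b,f},{a,d,e}} V3={{c}} V4={{b},{a,b},{b,d},{b,f},{a,b,f}} V5={{a},{b},{d},{a,b},{a,d},{a,e},{a,f},{b,d},{b,f},{d,e},{a,b,f},{a,d,e}}
  V12={{f},{a,e},{a,f},{b,f},{d,e},{e,f},{a,b,f},{a,d,e}} V14={{a,b},{b,d},{b,f},{a,b,f}} V15={{a},{d},{a,b},{a,d},{a,e},{a,f},{b,d},{b,f},{d,e},{a,b,f},{a,d,e}} V24={{b,f},{a,b,f}} V25={{a,e},{a,f},{b,f},{d,e},{a,b,f},{a,d,e}} V45={{b},{a,b},{b,d},{b,f},{a,b,f}}
  V124={{b,f},{a,b,f}} V125={{a,e},{a,f},{b,f},{d,e},{a,b,f},{a,d,e}} V145={{a,b},{b,d},{b,f},{a,b,f}} V245={{b,f},{a,b,f}}
  V1245={{b,f},{a,b,f}}
C dims 5,6,4,1; δ0: rk_F2 3; δ1: rk_F2 3; δ2: rk_F2 1
degree 0: 5−3−0 = 2 → Ȟ^0 ≅ Z/2 ⊕ Z/2
degree 1: 6−3−3 = 0 → Ȟ^1 ≅ 0
degree 2: 4−1−3 = 0 → Ȟ^2 ≅ 0

Ȟ^0(U;F) ≅ Z/2 ⊕ Z/2,  Ȟ^1(U;F) ≅ 0,  Ȟ^2(U;F) ≅ 0


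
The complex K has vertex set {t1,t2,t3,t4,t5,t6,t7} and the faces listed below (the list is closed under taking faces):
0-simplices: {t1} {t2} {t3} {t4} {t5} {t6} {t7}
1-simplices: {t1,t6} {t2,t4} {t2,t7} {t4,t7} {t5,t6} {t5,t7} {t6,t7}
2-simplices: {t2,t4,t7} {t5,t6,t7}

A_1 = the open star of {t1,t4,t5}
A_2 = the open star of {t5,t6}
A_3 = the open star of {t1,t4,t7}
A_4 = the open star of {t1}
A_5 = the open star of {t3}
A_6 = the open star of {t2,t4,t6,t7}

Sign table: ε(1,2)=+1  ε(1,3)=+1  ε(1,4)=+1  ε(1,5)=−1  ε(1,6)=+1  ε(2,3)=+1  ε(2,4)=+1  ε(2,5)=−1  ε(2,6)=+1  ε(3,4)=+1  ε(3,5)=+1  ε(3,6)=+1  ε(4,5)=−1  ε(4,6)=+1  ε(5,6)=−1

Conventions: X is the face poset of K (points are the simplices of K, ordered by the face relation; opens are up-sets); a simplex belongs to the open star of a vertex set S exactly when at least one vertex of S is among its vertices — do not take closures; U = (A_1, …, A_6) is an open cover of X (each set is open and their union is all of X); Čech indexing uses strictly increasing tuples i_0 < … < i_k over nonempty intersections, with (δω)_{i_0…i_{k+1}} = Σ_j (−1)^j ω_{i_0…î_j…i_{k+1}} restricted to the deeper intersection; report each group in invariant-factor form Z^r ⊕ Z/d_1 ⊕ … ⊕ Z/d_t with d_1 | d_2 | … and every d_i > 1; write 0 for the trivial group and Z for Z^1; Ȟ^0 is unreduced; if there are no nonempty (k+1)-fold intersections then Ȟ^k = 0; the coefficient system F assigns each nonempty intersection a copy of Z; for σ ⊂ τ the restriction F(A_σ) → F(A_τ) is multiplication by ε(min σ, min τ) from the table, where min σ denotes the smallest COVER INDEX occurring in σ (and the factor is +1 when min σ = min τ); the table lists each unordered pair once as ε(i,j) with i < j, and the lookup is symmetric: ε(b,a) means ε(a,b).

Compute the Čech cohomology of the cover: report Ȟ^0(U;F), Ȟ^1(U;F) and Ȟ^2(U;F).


cover nerve:
  A1={{t1},{t4},{t5},{t1,t6},{t2,t4},{t4,t7},{t5,t6},{t5,t7},{t2,t4,t7},{t5,t6,t7}} A2={{t5},{t6},{t1,t6},{t5,t6},{t5,t7},{t6,t7},{t5,t6,t7}} A3={{t1},{t4},{t7},{t1,t6},{t2,t4},{t2,t7},{t4,t7},{t5,t7},{t6,t7},{t2,t4,t7},{t5,t6,t7}} A4={{t1},{t1,t6}} A5={{t3}} A6={{t2},{t4},{t6},{t7},{t1,t6},{t2,t4},{t2,t7},{t4,t7},{t5,t6},{t5,t7},{t6,t7},{t2,t4,t7},{t5,t6,t7}}
  A12={{t5},{t1,t6},{t5,t6},{t5,t7},{t5,t6,t7}} A13={{t1},{t4},{t1,t6},{t2,t4},{t4,t7},{t5,t7},{t2,t4,t7},{t5,t6,t7}} A14={{t1},{t1,t6}} A16={{t4},{t1,t6},{t2,t4},{t4,t7},{t5,t6},{t5,t7},{t2,t4,t7},{t5,t6,t7}} A23={{t1,t6},{t5,t7},{t6,t7},{t5,t6,t7}} A24={{t1,t6}} A26={{t6},{t1,t6},{t5,t6},{t5,t7},{t6,t7},{t5,t6,t7}} A34={{t1},{t1,t6}} A36={{t4},{t7},{t1,t6},{t2,t4},{t2,t7},{t4,t7},{t5,t7},{t6,t7},{t2,t4,t7},{t5,t6,t7}} A46={{t1,t6}}
  A123={{t1,t6},{t5,t7},{t5,t6,t7}} A124={{t1,t6}} A126={{t1,t6},{t5,t6},{t5,t7},{t5,t6,t7}} A134={{t1},{t1,t6}} A136={{t4},{t1,t6},{t2,t4},{t4,t7},{t5,t7},{t2,t4,t7},{t5,t6,t7}} A146={{t1,t6}} A234={{t1,t6}} A236={{t1,t6},{t5,t7},{t6,t7},{t5,t6,t7}} A246={{t1,t6}} A346={{t1,t6}}
  A1234={{t1,t6}} A1236={{t1,t6},{t5,t7},{t5,t6,t7}} A1246={{t1,t6}} A1346={{t1,t6}} A2346={{t1,t6}}
  A12346={{t1,t6}}
C dims 6,10,10,5; δ0: rk 4, SNF 1^4; δ1: rk 6, SNF 1^6; δ2: rk 4, SNF 1^4
Ȟ^0: (6−4)−0=2 ⇒ Z^2
Ȟ^1: (10−6)−4=0 ⇒ 0
Ȟ^2: (10−4)−6=0 ⇒ 0

Ȟ^0(U;F) ≅ Z^2; Ȟ^1(U;F) ≅ 0; Ȟ^2(U;F) ≅ 0


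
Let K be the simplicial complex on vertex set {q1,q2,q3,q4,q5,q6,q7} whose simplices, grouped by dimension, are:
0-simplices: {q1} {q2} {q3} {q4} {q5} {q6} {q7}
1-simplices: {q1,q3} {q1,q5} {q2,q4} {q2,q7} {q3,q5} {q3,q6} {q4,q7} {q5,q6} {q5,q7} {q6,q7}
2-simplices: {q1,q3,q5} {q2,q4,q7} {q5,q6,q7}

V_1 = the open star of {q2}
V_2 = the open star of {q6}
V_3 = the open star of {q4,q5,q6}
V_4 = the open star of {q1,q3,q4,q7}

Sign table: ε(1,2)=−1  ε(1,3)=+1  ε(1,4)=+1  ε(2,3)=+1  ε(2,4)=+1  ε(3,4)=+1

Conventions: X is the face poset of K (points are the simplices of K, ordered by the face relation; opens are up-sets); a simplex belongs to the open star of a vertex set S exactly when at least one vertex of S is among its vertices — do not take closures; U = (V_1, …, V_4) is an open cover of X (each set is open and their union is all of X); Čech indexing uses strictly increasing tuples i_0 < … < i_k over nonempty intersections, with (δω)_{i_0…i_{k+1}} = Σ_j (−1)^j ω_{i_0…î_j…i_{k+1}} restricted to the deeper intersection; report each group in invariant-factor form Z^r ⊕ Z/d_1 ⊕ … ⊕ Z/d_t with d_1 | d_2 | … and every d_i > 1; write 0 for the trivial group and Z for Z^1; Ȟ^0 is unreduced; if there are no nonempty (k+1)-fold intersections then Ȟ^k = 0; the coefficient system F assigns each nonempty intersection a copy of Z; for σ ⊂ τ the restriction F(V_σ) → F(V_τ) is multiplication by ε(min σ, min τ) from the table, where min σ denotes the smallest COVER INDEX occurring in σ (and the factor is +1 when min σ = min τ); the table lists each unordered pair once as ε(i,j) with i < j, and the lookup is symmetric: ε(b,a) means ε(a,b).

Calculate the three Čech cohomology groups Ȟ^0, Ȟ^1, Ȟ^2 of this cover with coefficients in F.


intersection data:
  V1={{q2},{q2,q4},{q2,q7},{q2,q4,q7}} V2={{q6},{q3,q6},{q5,q6},{q6,q7},{q5,q6,q7}} V3={{q4},{q5},{q6},{q1,q5},{q2,q4},{q3,q5},{q3,q6},{q4,q7},{q5,q6},{q5,q7},{q6,q7},{q1,q3,q5},{q2,q4,q7},{q5,q6,q7}} V4={{q1},{q3},{q4},{q7},{q1,q3},{q1,q5},{q2,q4},{q2,q7},{q3,q5},{q3,q6},{q4,q7},{q5,q7},{q6,q7},{q1,q3,q5},{q2,q4,q7},{q5,q6,q7}}
  V13={{q2,q4},{q2,q4,q7}} V14={{q2,q4},{q2,q7},{q2,q4,q7}} V23={{q6},{q3,q6},{q5,q6},{q6,q7},{q5,q6,q7}} V24={{q3,q6},{q6,q7},{q5,q6,q7}} V34={{q4},{q1,q5},{q2,q4},{q3,q5},{q3,q6},{q4,q7},{q5,q7},{q6,q7},{q1,q3,q5},{q2,q4,q7},{q5,q6,q7}}
  V134={{q2,q4},{q2,q4,q7}} V234={{q3,q6},{q6,q7},{q5,q6,q7}}
C dims 4,5,2; δ0: rk 3, SNF 1^3; δ1: rk 2, SNF 1^2
Ȟ^0 = (4 − 3) − 0 = 1, so Ȟ^0 ≅ Z
Ȟ^1 = (5 − 2) − 3 = 0, so Ȟ^1 ≅ 0
Ȟ^2 = (2 − 0) − 2 = 0, so Ȟ^2 ≅ 0

Ȟ^0 = Z, Ȟ^1 = 0 and Ȟ^2 = 0


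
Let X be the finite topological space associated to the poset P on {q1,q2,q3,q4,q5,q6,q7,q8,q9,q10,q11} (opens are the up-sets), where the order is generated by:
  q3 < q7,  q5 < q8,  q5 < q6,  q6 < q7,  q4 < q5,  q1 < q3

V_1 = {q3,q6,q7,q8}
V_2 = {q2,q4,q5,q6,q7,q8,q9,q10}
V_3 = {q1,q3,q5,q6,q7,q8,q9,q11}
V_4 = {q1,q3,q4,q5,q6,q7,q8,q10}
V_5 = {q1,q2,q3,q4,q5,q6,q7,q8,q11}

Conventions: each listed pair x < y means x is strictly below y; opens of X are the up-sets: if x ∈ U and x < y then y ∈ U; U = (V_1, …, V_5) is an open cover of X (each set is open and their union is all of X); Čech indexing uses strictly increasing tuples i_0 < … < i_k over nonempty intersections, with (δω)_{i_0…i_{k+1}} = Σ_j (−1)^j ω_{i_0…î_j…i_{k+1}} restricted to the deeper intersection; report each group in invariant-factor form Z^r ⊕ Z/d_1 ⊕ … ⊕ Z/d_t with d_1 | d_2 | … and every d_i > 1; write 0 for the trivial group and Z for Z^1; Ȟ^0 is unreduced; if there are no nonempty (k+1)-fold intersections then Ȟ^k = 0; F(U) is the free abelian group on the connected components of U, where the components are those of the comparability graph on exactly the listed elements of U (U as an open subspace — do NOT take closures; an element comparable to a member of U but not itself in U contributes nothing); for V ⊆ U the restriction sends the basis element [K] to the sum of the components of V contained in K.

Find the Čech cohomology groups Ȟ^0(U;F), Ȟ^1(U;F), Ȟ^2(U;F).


Ȟ^0(U;F) ≅ Z^5, Ȟ^1(U;F) ≅ 0, Ȟ^2(U;F) ≅ 0

nonempty overlaps:
  V12={q6,q7,q8} V13={q3,q6,q7,q8} V14={q3,q6,q7,q8} V15={q3,q6,q7,q8} V23={q5,q6,q7,q8,q9} V24={q4,q5,q6,q7,q8,q10} V25={q2,q4,q5,q6,q7,q8} V34={q1,q3,q5,q6,q7,q8} V35={q1,q3,q5,q6,q7,q8,q11} V45={q1,q3,q4,q5,q6,q7,q8}
  V123={q6,q7,q8} V124={q6,q7,q8} V125={q6,q7,q8} V134={q3,q6,q7,q8} V135={q3,q6,q7,q8} V145={q3,q6,q7,q8} V234={q5,q6,q7,q8} V235={q5,q6,q7,q8} V245={q4,q5,q6,q7,q8} V345={q1,q3,q5,q6,q7,q8}
  V1234={q6,q7,q8} V1235={q6,q7,q8} V1245={q6,q7,q8} V1345={q3,q6,q7,q8} V2345={q5,q6,q7,q8}
  V12345={q6,q7,q8}
components per intersection:
  V1: {q3,q6,q7} {q8}
  V2: {q2} {q4,q5,q6,q7,q8} {q9} {q10}
  V3: {q1,q3,q5,q6,q7,q8} {q9} {q11}
  V4: {q1,q3,q4,q5,q6,q7,q8} {q10}
  V5: {q1,q3,q4,q5,q6,q7,q8} {q2} {q11}
  V12: {q6,q7} {q8}
  V13: {q3,q6,q7} {q8}
  V14: {q3,q6,q7} {q8}
  V15: {q3,q6,q7} {q8}
  V23: {q5,q6,q7,q8} {q9}
  V24: {q4,q5,q6,q7,q8} {q10}
  V25: {q2} {q4,q5,q6,q7,q8}
  V34: {q1,q3,q5,q6,q7,q8}
  V35: {q1,q3,q5,q6,q7,q8} {q11}
  V45: {q1,q3,q4,q5,q6,q7,q8}
  V123: {q6,q7} {q8}
  V124: {q6,q7} {q8}
  V125: {q6,q7} {q8}
  V134: {q3,q6,q7} {q8}
  V135: {q3,q6,q7} {q8}
  V145: {q3,q6,q7} {q8}
  V234: {q5,q6,q7,q8}
  V235: {q5,q6,q7,q8}
  V245: {q4,q5,q6,q7,q8}
  V345: {q1,q3,q5,q6,q7,q8}
  V1234: {q6,q7} {q8}
  V1235: {q6,q7} {q8}
  V1245: {q6,q7} {q8}
  V1345: {q3,q6,q7} {q8}
  V2345: {q5,q6,q7,q8}
  V12345: {q6,q7} {q8}
C dims 14,18,16,9; δ0: rk 9, SNF 1^9; δ1: rk 9, SNF 1^9; δ2: rk 7, SNF 1^7
degree 0: 14−9−0 = 5 → Ȟ^0 ≅ Z^5
degree 1: 18−9−9 = 0 → Ȟ^1 ≅ 0
degree 2: 16−7−9 = 0 → Ȟ^2 ≅ 0


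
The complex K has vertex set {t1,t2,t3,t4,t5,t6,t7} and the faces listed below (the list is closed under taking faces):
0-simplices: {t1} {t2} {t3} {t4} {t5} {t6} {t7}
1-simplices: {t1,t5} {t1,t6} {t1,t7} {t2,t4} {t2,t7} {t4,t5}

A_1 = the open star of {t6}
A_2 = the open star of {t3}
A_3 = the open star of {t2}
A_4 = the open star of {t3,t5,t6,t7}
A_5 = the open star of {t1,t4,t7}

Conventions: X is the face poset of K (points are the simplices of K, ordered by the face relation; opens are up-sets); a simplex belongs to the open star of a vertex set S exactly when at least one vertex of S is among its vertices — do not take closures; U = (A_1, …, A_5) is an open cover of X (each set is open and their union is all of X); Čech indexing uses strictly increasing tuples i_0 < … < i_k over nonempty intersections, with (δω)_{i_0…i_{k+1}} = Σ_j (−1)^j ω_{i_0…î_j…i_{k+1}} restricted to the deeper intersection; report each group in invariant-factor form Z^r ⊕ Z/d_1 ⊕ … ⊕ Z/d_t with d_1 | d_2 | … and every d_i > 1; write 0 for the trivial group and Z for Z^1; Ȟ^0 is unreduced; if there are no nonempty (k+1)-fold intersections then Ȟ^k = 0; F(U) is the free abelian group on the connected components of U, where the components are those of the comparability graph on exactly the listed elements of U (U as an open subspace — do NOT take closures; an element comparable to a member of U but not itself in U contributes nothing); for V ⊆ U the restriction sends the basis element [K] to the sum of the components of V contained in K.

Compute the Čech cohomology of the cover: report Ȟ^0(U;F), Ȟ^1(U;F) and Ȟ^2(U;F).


Ȟ^0 ≅ Z^2; Ȟ^1 ≅ Z; Ȟ^2 ≅ 0

nerve simplices:
  A1={{t6},{t1,t6}} A2={{t3}} A3={{t2},{t2,t4},{t2,t7}} A4={{t3},{t5},{t6},{t7},{t1,t5},{t1,t6},{t1,t7},{t2,t7},{t4,t5}} A5={{t1},{t4},{t7},{t1,t5},{t1,t6},{t1,t7},{t2,t4},{t2,t7},{t4,t5}}
  A14={{t6},{t1,t6}} A15={{t1,t6}} A24={{t3}} A34={{t2,t7}} A35={{t2,t4},{t2,t7}} A45={{t7},{t1,t5},{t1,t6},{t1,t7},{t2,t7},{t4,t5}}
  A145={{t1,t6}} A345={{t2,t7}}
components per intersection:
  A1: {{t6},{t1,t6}}
  A2: {{t3}}
  A3: {{t2},{t2,t4},{t2,t7}}
  A4: {{t3}} {{t5},{t1,t5},{t4,t5}} {{t6},{t1,t6}} {{t7},{t1,t7},{t2,t7}}
  A5: {{t1},{t7},{t1,t5},{t1,t6},{t1,t7},{t2,t7}} {{t4},{t2,t4},{t4,t5}}
  A14: {{t6},{t1,t6}}
  A15: {{t1,t6}}
  A24: {{t3}}
  A34: {{t2,t7}}
  A35: {{t2,t4}} {{t2,t7}}
  A45: {{t7},{t1,t7},{t2,t7}} {{t1,t5}} {{t1,t6}} {{t4,t5}}
  A145: {{t1,t6}}
  A345: {{t2,t7}}
C dims 9,10,2; δ0: rk 7, SNF 1^7; δ1: rk 2, SNF 1^2
degree 0: 9−7−0 = 2 → Ȟ^0 ≅ Z^2
degree 1: 10−2−7 = 1 → Ȟ^1 ≅ Z
degree 2: 2−0−2 = 0 → Ȟ^2 ≅ 0


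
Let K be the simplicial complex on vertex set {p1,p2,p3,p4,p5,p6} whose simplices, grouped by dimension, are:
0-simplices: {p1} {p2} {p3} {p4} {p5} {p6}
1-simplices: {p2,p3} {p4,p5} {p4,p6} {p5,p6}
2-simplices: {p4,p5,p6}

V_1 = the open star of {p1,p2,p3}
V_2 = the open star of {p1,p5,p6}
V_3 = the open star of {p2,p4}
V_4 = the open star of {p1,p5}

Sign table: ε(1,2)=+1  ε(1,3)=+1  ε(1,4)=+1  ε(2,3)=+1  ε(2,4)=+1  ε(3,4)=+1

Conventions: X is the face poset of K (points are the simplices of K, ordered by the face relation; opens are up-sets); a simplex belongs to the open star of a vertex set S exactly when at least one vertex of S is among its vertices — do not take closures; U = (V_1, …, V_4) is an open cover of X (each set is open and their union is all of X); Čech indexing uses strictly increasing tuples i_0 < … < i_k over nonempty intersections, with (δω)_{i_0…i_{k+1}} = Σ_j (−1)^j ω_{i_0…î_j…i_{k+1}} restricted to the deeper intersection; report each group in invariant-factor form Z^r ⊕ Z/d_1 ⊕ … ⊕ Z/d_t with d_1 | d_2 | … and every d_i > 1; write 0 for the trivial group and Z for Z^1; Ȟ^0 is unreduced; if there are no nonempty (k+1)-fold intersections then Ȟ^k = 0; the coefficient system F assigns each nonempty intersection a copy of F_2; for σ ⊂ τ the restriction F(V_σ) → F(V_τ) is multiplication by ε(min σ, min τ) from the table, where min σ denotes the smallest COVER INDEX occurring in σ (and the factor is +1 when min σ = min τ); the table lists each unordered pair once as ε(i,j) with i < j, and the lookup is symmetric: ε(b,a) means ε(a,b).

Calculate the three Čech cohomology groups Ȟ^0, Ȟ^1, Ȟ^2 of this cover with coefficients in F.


Ȟ^0 = Z/2, Ȟ^1 = Z/2 and Ȟ^2 = 0

nerve simplices:
  V1={{p1},{p2},{p3},{p2,p3}} V2={{p1},{p5},{p6},{p4,p5},{p4,p6},{p5,p6},{p4,p5,p6}} V3={{p2},{p4},{p2,p3},{p4,p5},{p4,p6},{p4,p5,p6}} V4={{p1},{p5},{p4,p5},{p5,p6},{p4,p5,p6}}
  V12={{p1}} V13={{p2},{p2,p3}} V14={{p1}} V23={{p4,p5},{p4,p6},{p4,p5,p6}} V24={{p1},{p5},{p4,p5},{p5,p6},{p4,p5,p6}} V34={{p4,p5},{p4,p5,p6}}
  V124={{p1}} V234={{p4,p5},{p4,p5,p6}}
C dims 4,6,2; δ0: rk_F2 3; δ1: rk_F2 2
degree 0: 4−3−0 = 1 → Ȟ^0 ≅ Z/2
degree 1: 6−2−3 = 1 → Ȟ^1 ≅ Z/2
degree 2: 2−0−2 = 0 → Ȟ^2 ≅ 0


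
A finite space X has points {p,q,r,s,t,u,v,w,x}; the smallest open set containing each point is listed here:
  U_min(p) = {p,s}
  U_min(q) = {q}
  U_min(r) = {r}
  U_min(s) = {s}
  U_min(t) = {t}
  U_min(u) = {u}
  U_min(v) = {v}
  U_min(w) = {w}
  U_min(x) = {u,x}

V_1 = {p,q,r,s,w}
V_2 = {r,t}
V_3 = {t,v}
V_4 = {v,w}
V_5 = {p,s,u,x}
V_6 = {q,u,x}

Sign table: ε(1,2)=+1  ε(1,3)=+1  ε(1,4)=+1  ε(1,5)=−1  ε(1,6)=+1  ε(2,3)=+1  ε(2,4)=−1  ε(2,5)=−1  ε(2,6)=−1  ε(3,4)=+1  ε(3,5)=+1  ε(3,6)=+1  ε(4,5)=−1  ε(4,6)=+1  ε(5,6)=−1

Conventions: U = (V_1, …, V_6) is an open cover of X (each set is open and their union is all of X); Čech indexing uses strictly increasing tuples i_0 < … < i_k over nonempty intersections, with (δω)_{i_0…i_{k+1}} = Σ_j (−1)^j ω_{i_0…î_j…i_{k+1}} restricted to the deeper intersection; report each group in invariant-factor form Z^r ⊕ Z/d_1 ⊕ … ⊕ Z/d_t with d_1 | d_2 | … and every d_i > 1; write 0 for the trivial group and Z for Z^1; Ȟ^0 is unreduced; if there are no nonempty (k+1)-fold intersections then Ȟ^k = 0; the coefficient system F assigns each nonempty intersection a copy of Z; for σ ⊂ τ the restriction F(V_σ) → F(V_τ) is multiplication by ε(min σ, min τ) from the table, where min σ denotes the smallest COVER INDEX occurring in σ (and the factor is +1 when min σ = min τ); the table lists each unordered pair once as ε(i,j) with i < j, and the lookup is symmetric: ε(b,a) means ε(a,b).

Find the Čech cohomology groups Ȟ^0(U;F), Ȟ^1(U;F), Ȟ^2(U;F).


Ȟ^0 = Z, Ȟ^1 = Z^2, Ȟ^2 = 0

nerve of the cover:
  V12={r} V14={w} V15={p,s} V16={q} V23={t} V34={v} V56={u,x}
C dims 6,7; δ0: rk 5, SNF 1^5
Ȟ^0 = (6 − 5) − 0 = 1, so Ȟ^0 ≅ Z
Ȟ^1 = (7 − 0) − 5 = 2, so Ȟ^1 ≅ Z^2
Ȟ^2 = (0 − 0) − 0 = 0, so Ȟ^2 ≅ 0


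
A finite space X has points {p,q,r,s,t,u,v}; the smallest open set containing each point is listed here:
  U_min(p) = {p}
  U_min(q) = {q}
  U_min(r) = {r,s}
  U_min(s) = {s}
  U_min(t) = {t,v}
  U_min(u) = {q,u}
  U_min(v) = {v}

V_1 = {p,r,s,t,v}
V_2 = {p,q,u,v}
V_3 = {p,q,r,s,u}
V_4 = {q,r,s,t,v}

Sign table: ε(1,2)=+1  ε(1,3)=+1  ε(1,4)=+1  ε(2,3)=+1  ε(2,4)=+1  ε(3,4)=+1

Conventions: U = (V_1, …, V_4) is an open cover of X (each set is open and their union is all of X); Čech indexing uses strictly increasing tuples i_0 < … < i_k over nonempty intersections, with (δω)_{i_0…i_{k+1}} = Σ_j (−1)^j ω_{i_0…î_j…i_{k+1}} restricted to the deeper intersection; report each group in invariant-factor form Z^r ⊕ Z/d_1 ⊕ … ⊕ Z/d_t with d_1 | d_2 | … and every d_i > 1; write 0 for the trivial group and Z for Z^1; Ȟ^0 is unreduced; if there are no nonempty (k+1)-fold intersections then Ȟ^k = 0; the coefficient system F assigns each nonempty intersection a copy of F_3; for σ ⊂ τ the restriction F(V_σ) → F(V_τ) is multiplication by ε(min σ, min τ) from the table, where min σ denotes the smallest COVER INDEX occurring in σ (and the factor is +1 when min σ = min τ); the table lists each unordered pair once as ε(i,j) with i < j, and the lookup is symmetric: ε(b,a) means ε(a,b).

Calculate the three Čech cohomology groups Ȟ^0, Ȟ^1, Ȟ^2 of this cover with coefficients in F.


nonempty overlaps:
  V12={p,v} V13={p,r,s} V14={r,s,t,v} V23={p,q,u} V24={q,v} V34={q,r,s}
  V123={p} V124={v} V134={r,s} V234={q}
C dims 4,6,4; δ0: rk_F3 3; δ1: rk_F3 3
degree 0: 4−3−0 = 1 → Ȟ^0 ≅ Z/3
degree 1: 6−3−3 = 0 → Ȟ^1 ≅ 0
degree 2: 4−0−3 = 1 → Ȟ^2 ≅ Z/3

Ȟ^0 = Z/3, Ȟ^1 = 0 and Ȟ^2 = Z/3


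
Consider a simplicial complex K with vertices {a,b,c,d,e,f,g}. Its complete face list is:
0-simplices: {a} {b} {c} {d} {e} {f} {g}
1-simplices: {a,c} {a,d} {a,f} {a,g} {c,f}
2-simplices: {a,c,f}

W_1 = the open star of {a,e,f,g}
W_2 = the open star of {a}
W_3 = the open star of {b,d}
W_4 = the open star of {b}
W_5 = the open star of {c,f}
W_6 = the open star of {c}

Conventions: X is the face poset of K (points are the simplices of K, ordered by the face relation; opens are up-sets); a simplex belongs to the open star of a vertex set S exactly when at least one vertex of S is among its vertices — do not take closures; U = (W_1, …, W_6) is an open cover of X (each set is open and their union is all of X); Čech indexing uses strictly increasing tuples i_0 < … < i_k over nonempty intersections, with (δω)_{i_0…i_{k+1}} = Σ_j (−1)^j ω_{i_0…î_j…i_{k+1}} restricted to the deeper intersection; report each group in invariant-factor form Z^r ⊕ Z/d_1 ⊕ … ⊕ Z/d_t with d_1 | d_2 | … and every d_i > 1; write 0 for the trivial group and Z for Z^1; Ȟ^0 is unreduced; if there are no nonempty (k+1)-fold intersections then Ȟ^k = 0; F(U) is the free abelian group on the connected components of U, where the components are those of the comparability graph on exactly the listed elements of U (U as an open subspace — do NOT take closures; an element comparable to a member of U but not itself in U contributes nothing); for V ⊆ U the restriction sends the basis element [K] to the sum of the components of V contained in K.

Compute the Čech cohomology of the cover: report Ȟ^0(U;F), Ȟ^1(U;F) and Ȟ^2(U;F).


nonempty overlaps:
  W1={{a},{e},{f},{g},{a,c},{a,d},{a,f},{a,g},{c,f},{a,c,f}} W2={{a},{a,c},{a,d},{a,f},{a,g},{a,c,f}} W3={{b},{d},{a,d}} W4={{b}} W5={{c},{f},{a,c},{a,f},{c,f},{a,c,f}} W6={{c},{a,c},{c,f},{a,c,f}}
  W12={{a},{a,c},{a,d},{a,f},{a,g},{a,c,f}} W13={{a,d}} W15={{f},{a,c},{a,f},{c,f},{a,c,f}} W16={{a,c},{c,f},{a,c,f}} W23={{a,d}} W25={{a,c},{a,f},{a,c,f}} W26={{a,c},{a,c,f}} W34={{b}} W56={{c},{a,c},{c,f},{a,c,f}}
  W123={{a,d}} W125={{a,c},{a,f},{a,c,f}} W126={{a,c},{a,c,f}} W156={{a,c},{c,f},{a,c,f}} W256={{a,c},{a,c,f}}
  W1256={{a,c},{a,c,f}}
components per intersection:
  W1: {{a},{f},{g},{a,c},{a,d},{a,f},{a,g},{c,f},{a,c,f}} {{e}}
  W2: {{a},{a,c},{a,d},{a,f},{a,g},{a,c,f}}
  W3: {{b}} {{d},{a,d}}
  W4: {{b}}
  W5: {{c},{f},{a,c},{a,f},{c,f},{a,c,f}}
  W6: {{c},{a,c},{c,f},{a,c,f}}
  W12: {{a},{a,c},{a,d},{a,f},{a,g},{a,c,f}}
  W13: {{a,d}}
  W15: {{f},{a,c},{a,f},{c,f},{a,c,f}}
  W16: {{a,c},{c,f},{a,c,f}}
  W23: {{a,d}}
  W25: {{a,c},{a,f},{a,c,f}}
  W26: {{a,c},{a,c,f}}
  W34: {{b}}
  W56: {{c},{a,c},{c,f},{a,c,f}}
  W123: {{a,d}}
  W125: {{a,c},{a,f},{a,c,f}}
  W126: {{a,c},{a,c,f}}
  W156: {{a,c},{c,f},{a,c,f}}
  W256: {{a,c},{a,c,f}}
  W1256: {{a,c},{a,c,f}}
C dims 8,9,5,1; δ0: rk 5, SNF 1^5; δ1: rk 4, SNF 1^4; δ2: rk 1, SNF 1^1
degree 0: 8−5−0 = 3 → Ȟ^0 ≅ Z^3
degree 1: 9−4−5 = 0 → Ȟ^1 ≅ 0
degree 2: 5−1−4 = 0 → Ȟ^2 ≅ 0

Ȟ^0 ≅ Z^3,  Ȟ^1 ≅ 0,  Ȟ^2 ≅ 0
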